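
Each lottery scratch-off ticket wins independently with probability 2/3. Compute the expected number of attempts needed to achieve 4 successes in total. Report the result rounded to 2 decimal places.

By linearity (sum of 4 independent geometric waits), E[trials] = 4/p = 4/(2/3) = 6.
≈ 6.00

6.00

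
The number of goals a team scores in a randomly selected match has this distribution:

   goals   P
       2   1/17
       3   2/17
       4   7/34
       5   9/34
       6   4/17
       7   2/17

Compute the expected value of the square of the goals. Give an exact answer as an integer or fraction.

865/34

E[X²] = (1/17)·4 + (2/17)·9 + (7/34)·16 + (9/34)·25 + (4/17)·36 + (2/17)·49
     = 865/34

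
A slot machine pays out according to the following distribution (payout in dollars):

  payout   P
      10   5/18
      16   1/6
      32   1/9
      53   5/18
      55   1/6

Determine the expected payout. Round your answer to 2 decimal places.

E[X] = (5/18)·10 + (1/6)·16 + (1/9)·32 + (5/18)·53 + (1/6)·55
     = 296/9 ≈ 32.89

$32.89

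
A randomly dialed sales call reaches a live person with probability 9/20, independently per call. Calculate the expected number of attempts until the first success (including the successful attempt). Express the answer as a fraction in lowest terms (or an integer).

20/9

For a geometric distribution, E[trials] = 1/p = 1/(9/20) = 20/9.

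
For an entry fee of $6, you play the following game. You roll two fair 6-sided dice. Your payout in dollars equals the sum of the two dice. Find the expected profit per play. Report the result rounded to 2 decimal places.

$1.00

Distribution of the sum of the two dice: 2 w.p. 1/36, 3 w.p. 1/18, 4 w.p. 1/12, 5 w.p. 1/9, 6 w.p. 5/36, 7 w.p. 1/6, …
E[payout] = (1/36)·2 + (1/18)·3 + (1/12)·4 + (1/9)·5 + (5/36)·6 + (1/6)·7 + (5/36)·8 + (1/9)·9 + (1/12)·10 + (1/18)·11 + (1/36)·12 = 7
Expected profit = 7 − 6 = 1 ≈ $1.00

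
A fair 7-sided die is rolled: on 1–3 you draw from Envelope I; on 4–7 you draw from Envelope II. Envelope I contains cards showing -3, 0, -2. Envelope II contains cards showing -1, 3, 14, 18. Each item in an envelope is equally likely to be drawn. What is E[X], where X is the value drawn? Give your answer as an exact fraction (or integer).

29/7

E[X | Envelope I] = (-3 + 0 − 2)/3 = -5/3
E[X | Envelope II] = (-1 + 3 + 14 + 18)/4 = 17/2
E[X] = (3/7)·(-5/3) + (4/7)·17/2 = 29/7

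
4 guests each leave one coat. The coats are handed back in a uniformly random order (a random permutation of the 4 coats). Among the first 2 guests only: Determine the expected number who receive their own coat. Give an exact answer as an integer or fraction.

Let Xᵢ = 1 if person i gets their own coat. For each i, P(Xᵢ=1) = 1/4.
By linearity of expectation, E[X₁+…+X_2] = 2·(1/4) = 1/2.

1/2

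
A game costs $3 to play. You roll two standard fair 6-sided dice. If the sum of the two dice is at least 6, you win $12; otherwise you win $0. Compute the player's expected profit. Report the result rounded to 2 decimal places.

$5.67

E[payout] = (5/18)·0 + (13/18)·12 = 26/3
Expected profit = 26/3 − 3 = 17/3 ≈ $5.67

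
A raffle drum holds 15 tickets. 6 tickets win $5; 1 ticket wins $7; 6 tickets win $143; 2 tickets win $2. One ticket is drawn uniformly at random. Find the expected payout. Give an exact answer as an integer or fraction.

899/15 dollars

E[payout] = (6/15)·5 + (1/15)·7 + (6/15)·143 + (2/15)·2 = 899/15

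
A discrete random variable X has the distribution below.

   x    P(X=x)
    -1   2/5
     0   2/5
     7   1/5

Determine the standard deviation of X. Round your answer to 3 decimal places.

E[X] = 1, E[X²] = 51/5
Var(X) = E[X²] − (E[X])² = 51/5 − 1 = 46/5
SD(X) = √(46/5) ≈ 3.033

3.033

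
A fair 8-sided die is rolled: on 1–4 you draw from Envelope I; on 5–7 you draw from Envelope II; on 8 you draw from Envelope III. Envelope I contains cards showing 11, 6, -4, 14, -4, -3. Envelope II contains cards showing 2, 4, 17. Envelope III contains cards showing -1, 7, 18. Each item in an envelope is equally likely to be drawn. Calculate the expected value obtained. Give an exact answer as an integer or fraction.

E[X | Envelope I] = (11 + 6 − 4 + 14 − 4 − 3)/6 = 10/3
E[X | Envelope II] = (2 + 4 + 17)/3 = 23/3
E[X | Envelope III] = (-1 + 7 + 18)/3 = 8
E[X] = (1/2)·10/3 + (3/8)·23/3 + (1/8)·8 = 133/24

133/24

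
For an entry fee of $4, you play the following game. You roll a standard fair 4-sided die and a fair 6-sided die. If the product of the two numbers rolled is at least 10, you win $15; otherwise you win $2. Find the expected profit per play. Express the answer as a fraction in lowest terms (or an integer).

E[payout] = (5/8)·2 + (3/8)·15 = 55/8
Expected profit = 55/8 − 4 = 23/8

23/8 dollars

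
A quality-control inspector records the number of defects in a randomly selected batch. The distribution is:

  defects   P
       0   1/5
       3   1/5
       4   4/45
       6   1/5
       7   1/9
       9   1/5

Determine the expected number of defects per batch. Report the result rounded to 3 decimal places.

E[X] = (1/5)·0 + (1/5)·3 + (4/45)·4 + (1/5)·6 + (1/9)·7 + (1/5)·9
     = 71/15 ≈ 4.733

4.733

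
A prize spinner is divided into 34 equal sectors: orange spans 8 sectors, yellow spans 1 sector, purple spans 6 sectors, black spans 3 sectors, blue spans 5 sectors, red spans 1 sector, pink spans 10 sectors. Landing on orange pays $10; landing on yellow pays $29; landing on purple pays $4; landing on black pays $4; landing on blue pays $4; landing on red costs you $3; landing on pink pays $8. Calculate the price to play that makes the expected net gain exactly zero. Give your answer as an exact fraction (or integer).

E[payout] = (8/34)·10 + (1/34)·29 + (6/34)·4 + (3/34)·4 + (5/34)·4 + (1/34)·(-3) + (10/34)·8 = 121/17
Fair fee = E[payout] = 121/17

121/17 dollars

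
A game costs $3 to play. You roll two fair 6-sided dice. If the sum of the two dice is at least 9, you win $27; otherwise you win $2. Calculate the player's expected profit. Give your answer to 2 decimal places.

$5.94

E[payout] = (13/18)·2 + (5/18)·27 = 161/18
Expected profit = 161/18 − 3 = 107/18 ≈ $5.94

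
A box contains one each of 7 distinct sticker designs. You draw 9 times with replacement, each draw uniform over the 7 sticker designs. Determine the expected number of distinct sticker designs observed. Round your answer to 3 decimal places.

5.252

Let Xⱼ=1 if type j appears at least once. P(Xⱼ=1) = 1 − ((7−1)/7)^9 = 30275911/40353607.
E[#distinct] = 7·30275911/40353607 = 30275911/5764801.
≈ 5.252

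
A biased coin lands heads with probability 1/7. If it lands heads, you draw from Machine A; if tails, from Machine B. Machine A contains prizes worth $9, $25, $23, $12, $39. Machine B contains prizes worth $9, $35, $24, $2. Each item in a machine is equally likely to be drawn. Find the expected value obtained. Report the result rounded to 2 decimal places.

$18.09

E[X | Machine A] = (9 + 25 + 23 + 12 + 39)/5 = 108/5
E[X | Machine B] = (9 + 35 + 24 + 2)/4 = 35/2
E[X] = (1/7)·108/5 + (6/7)·35/2 = 633/35 ≈ 18.09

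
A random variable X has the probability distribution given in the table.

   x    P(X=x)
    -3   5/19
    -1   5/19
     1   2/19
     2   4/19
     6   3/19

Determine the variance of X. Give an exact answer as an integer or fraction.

E[X] = (5/19)·(-3) + (5/19)·(-1) + (2/19)·1 + (4/19)·2 + (3/19)·6 = 8/19
E[X²] = (5/19)·9 + (5/19)·1 + (2/19)·1 + (4/19)·4 + (3/19)·36 = 176/19
Var(X) = 176/19 − (8/19)² = 3280/361

3280/361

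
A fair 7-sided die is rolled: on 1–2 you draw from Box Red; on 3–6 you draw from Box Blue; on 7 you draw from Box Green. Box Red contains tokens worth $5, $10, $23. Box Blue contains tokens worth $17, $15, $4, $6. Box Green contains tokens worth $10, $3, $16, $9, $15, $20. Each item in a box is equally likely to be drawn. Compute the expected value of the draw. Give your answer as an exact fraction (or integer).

E[X | Box Red] = (5 + 10 + 23)/3 = 38/3
E[X | Box Blue] = (17 + 15 + 4 + 6)/4 = 21/2
E[X | Box Green] = (10 + 3 + 16 + 9 + 15 + 20)/6 = 73/6
E[X] = (2/7)·38/3 + (4/7)·21/2 + (1/7)·73/6 = 159/14

159/14 dollars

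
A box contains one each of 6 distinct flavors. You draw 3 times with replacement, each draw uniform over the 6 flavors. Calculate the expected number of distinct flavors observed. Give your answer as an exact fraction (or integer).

Let Xⱼ=1 if type j appears at least once. P(Xⱼ=1) = 1 − ((6−1)/6)^3 = 91/216.
E[#distinct] = 6·91/216 = 91/36.

91/36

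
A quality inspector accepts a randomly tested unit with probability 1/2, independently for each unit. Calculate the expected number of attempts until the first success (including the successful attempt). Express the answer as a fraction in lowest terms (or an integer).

2

For a geometric distribution, E[trials] = 1/p = 1/(1/2) = 2.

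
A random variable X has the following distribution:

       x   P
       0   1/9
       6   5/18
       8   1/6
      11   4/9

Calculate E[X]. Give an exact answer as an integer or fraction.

71/9

E[X] = (1/9)·0 + (5/18)·6 + (1/6)·8 + (4/9)·11
     = 71/9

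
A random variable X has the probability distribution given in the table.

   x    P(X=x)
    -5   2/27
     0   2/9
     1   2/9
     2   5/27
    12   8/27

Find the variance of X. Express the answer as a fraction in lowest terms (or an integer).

E[X] = (2/27)·(-5) + (2/9)·0 + (2/9)·1 + (5/27)·2 + (8/27)·12 = 34/9
E[X²] = (2/27)·25 + (2/9)·0 + (2/9)·1 + (5/27)·4 + (8/27)·144 = 1228/27
Var(X) = 1228/27 − (34/9)² = 2528/81

2528/81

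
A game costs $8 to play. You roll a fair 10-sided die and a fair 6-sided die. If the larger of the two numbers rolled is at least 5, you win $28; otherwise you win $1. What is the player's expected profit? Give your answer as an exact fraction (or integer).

64/5 dollars

E[payout] = (4/15)·1 + (11/15)·28 = 104/5
Expected profit = 104/5 − 8 = 64/5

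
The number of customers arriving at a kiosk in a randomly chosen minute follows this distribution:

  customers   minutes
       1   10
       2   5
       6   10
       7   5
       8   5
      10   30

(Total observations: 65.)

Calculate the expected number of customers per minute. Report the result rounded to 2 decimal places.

Total = 65, so P(customers=1) = 10/65, etc.
E[X] = (2/13)·1 + (1/13)·2 + (2/13)·6 + (1/13)·7 + (1/13)·8 + (6/13)·10
     = 7 ≈ 7.00

7.00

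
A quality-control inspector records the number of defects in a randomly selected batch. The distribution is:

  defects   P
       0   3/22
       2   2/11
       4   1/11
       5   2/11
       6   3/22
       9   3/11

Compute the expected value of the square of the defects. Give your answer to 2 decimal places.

33.73

E[X²] = (3/22)·0 + (2/11)·4 + (1/11)·16 + (2/11)·25 + (3/22)·36 + (3/11)·81
     = 371/11 ≈ 33.73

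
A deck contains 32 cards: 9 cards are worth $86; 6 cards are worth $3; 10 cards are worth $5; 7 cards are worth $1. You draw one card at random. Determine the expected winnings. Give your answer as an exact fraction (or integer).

849/32 dollars

E[payout] = (9/32)·86 + (6/32)·3 + (10/32)·5 + (7/32)·1 = 849/32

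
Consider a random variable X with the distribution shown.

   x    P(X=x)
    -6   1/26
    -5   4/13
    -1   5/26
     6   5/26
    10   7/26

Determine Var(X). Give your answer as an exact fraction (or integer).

E[X] = (1/26)·(-6) + (4/13)·(-5) + (5/26)·(-1) + (5/26)·6 + (7/26)·10 = 49/26
E[X²] = (1/26)·36 + (4/13)·25 + (5/26)·1 + (5/26)·36 + (7/26)·100 = 1121/26
Var(X) = 1121/26 − (49/26)² = 26745/676

26745/676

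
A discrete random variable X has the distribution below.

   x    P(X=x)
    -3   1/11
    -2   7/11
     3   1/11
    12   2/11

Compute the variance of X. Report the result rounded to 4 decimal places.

E[X] = (1/11)·(-3) + (7/11)·(-2) + (1/11)·3 + (2/11)·12 = 10/11
E[X²] = (1/11)·9 + (7/11)·4 + (1/11)·9 + (2/11)·144 = 334/11
Var(X) = 334/11 − (10/11)² = 3574/121 ≈ 29.5372

29.5372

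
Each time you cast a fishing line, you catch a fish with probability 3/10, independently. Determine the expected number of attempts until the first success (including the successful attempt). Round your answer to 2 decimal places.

3.33

For a geometric distribution, E[trials] = 1/p = 1/(3/10) = 10/3.
≈ 3.33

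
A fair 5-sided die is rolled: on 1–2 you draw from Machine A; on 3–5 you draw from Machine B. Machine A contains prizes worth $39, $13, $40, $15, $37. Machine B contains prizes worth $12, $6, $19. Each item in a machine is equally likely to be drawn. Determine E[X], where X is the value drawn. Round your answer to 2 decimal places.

E[X | Machine A] = (39 + 13 + 40 + 15 + 37)/5 = 144/5
E[X | Machine B] = (12 + 6 + 19)/3 = 37/3
E[X] = (2/5)·144/5 + (3/5)·37/3 = 473/25 ≈ 18.92

$18.92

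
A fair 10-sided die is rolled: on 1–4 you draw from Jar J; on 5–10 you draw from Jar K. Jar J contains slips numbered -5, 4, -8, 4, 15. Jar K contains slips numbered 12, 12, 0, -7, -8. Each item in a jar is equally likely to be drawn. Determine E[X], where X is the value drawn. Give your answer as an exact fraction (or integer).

E[X | Jar J] = (-5 + 4 − 8 + 4 + 15)/5 = 2
E[X | Jar K] = (12 + 12 + 0 − 7 − 8)/5 = 9/5
E[X] = (2/5)·2 + (3/5)·9/5 = 47/25

47/25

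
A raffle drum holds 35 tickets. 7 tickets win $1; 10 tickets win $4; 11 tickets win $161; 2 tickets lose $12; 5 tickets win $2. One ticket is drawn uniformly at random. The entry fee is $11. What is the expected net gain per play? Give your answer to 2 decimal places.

E[payout] = (7/35)·1 + (10/35)·4 + (11/35)·161 + (2/35)·(-12) + (5/35)·2 = 1804/35
Expected profit = 1804/35 − 11 = 1419/35 ≈ $40.54

$40.54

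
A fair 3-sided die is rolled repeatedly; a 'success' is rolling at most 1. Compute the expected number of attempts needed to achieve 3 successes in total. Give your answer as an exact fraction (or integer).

By linearity (sum of 3 independent geometric waits), E[trials] = 3/p = 3/(1/3) = 9.

9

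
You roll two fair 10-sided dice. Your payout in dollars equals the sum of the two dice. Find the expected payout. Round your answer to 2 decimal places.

Distribution of the sum of the two dice: 2 w.p. 1/100, 3 w.p. 1/50, 4 w.p. 3/100, 5 w.p. 1/25, 6 w.p. 1/20, 7 w.p. 3/50, …
E[payout] = (1/100)·2 + (1/50)·3 + (3/100)·4 + (1/25)·5 + (1/20)·6 + (3/50)·7 + (7/100)·8 + (2/25)·9 + (9/100)·10 + (1/10)·11 + (9/100)·12 + (2/25)·13 + (7/100)·14 + (3/50)·15 + (1/20)·16 + (1/25)·17 + (3/100)·18 + (1/50)·19 + (1/100)·20 = 11
≈ $11.00

$11.00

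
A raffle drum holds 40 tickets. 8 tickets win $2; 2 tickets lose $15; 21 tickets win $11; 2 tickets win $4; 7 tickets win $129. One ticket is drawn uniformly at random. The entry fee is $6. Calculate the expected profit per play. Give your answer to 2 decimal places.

E[payout] = (8/40)·2 + (2/40)·(-15) + (21/40)·11 + (2/40)·4 + (7/40)·129 = 141/5
Expected profit = 141/5 − 6 = 111/5 ≈ $22.20

$22.20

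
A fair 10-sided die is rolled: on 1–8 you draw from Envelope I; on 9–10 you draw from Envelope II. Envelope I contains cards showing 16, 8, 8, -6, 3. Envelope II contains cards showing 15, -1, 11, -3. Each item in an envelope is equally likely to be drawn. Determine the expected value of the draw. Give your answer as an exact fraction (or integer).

E[X | Envelope I] = (16 + 8 + 8 − 6 + 3)/5 = 29/5
E[X | Envelope II] = (15 − 1 + 11 − 3)/4 = 11/2
E[X] = (4/5)·29/5 + (1/5)·11/2 = 287/50

287/50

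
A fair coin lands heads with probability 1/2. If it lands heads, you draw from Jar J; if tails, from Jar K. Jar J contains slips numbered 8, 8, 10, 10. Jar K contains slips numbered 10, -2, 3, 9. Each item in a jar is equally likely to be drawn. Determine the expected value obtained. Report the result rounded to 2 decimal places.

E[X | Jar J] = (8 + 8 + 10 + 10)/4 = 9
E[X | Jar K] = (10 − 2 + 3 + 9)/4 = 5
E[X] = (1/2)·9 + (1/2)·5 = 7 ≈ 7.00

7.00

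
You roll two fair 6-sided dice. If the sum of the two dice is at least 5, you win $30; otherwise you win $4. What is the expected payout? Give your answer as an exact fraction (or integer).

E[payout] = (1/6)·4 + (5/6)·30 = 77/3

77/3 dollars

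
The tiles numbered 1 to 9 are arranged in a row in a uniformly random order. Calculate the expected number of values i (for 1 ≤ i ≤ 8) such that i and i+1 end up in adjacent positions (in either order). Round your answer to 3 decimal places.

1.778

For each i ∈ {1,…,8}, let Xᵢ = 1 if i and i+1 are adjacent. P(Xᵢ=1) = 2·(9−1)!/9! = 2/9.
By linearity, E[ΣXᵢ] = (8)·(2/9) = 16/9.
≈ 1.778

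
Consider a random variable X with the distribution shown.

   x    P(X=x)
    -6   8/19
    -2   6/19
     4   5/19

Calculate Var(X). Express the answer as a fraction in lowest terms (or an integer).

E[X] = (8/19)·(-6) + (6/19)·(-2) + (5/19)·4 = -40/19
E[X²] = (8/19)·36 + (6/19)·4 + (5/19)·16 = 392/19
Var(X) = 392/19 − (-40/19)² = 5848/361

5848/361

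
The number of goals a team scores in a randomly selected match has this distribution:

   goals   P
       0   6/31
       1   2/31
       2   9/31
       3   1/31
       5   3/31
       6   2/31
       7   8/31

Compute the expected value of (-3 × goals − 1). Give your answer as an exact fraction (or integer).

E[-3x-1] = (6/31)·(-1) + (2/31)·(-4) + (9/31)·(-7) + (1/31)·(-10) + (3/31)·(-16) + (2/31)·(-19) + (8/31)·(-22)
     = -349/31

-349/31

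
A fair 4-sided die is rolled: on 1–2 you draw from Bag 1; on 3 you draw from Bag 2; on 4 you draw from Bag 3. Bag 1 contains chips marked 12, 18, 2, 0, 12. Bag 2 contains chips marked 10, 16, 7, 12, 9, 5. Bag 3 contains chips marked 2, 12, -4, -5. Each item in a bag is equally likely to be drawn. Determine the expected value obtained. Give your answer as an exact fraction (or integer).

E[X | Bag 1] = (12 + 18 + 2 + 0 + 12)/5 = 44/5
E[X | Bag 2] = (10 + 16 + 7 + 12 + 9 + 5)/6 = 59/6
E[X | Bag 3] = (2 + 12 − 4 − 5)/4 = 5/4
E[X] = (1/2)·44/5 + (1/4)·59/6 + (1/4)·5/4 = 1721/240

1721/240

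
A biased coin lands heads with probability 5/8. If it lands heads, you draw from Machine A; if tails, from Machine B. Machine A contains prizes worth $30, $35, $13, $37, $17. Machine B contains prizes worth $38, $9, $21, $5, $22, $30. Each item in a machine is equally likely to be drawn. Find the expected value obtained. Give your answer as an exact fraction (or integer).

389/16 dollars

E[X | Machine A] = (30 + 35 + 13 + 37 + 17)/5 = 132/5
E[X | Machine B] = (38 + 9 + 21 + 5 + 22 + 30)/6 = 125/6
E[X] = (5/8)·132/5 + (3/8)·125/6 = 389/16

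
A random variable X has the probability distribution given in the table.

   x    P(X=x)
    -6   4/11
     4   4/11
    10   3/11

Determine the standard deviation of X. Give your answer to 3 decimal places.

6.495

E[X] = 2, E[X²] = 508/11
Var(X) = E[X²] − (E[X])² = 508/11 − 4 = 464/11
SD(X) = √(464/11) ≈ 6.495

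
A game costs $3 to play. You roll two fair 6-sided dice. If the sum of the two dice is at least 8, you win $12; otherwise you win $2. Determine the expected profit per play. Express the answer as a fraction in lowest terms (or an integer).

19/6 dollars

E[payout] = (7/12)·2 + (5/12)·12 = 37/6
Expected profit = 37/6 − 3 = 19/6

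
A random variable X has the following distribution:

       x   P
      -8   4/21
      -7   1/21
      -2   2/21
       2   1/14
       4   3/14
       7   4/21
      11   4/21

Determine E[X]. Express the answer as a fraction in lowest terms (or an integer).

E[X] = (4/21)·(-8) + (1/21)·(-7) + (2/21)·(-2) + (1/14)·2 + (3/14)·4 + (4/21)·7 + (4/21)·11
     = 50/21

50/21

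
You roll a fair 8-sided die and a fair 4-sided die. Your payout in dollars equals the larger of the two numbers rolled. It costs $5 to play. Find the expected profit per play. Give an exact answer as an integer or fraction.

-3/16 dollars

Distribution of the larger of the two numbers rolled: 1 w.p. 1/32, 2 w.p. 3/32, 3 w.p. 5/32, 4 w.p. 7/32, 5 w.p. 1/8, 6 w.p. 1/8, …
E[payout] = (1/32)·1 + (3/32)·2 + (5/32)·3 + (7/32)·4 + (1/8)·5 + (1/8)·6 + (1/8)·7 + (1/8)·8 = 77/16
Expected profit = 77/16 − 5 = -3/16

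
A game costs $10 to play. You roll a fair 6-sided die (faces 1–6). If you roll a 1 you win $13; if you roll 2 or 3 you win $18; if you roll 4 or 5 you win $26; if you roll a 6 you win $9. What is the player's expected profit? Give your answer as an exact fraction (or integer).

25/3 dollars

E[payout] = (1/6)·9 + (1/6)·13 + (1/3)·18 + (1/3)·26 = 55/3
Expected profit = 55/3 − 10 = 25/3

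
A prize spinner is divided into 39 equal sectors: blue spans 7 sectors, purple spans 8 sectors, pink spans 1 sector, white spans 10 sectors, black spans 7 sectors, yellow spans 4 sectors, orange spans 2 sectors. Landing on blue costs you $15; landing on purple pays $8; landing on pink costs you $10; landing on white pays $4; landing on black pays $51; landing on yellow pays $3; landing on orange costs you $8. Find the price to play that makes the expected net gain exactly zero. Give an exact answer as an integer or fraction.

114/13 dollars

E[payout] = (7/39)·(-15) + (8/39)·8 + (1/39)·(-10) + (10/39)·4 + (7/39)·51 + (4/39)·3 + (2/39)·(-8) = 114/13
Fair fee = E[payout] = 114/13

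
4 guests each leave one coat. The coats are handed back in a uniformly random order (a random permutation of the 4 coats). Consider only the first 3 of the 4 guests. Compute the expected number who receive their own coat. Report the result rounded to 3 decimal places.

Let Xᵢ = 1 if person i gets their own coat. For each i, P(Xᵢ=1) = 1/4.
By linearity of expectation, E[X₁+…+X_3] = 3·(1/4) = 3/4.
≈ 0.750

0.750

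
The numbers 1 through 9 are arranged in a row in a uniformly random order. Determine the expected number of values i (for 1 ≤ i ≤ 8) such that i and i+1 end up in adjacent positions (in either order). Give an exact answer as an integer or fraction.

16/9

For each i ∈ {1,…,8}, let Xᵢ = 1 if i and i+1 are adjacent. P(Xᵢ=1) = 2·(9−1)!/9! = 2/9.
By linearity, E[ΣXᵢ] = (8)·(2/9) = 16/9.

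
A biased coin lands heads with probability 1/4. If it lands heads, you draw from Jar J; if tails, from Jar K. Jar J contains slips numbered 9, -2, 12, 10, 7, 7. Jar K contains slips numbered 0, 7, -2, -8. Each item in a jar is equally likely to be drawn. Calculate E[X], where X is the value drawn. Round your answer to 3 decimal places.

E[X | Jar J] = (9 − 2 + 12 + 10 + 7 + 7)/6 = 43/6
E[X | Jar K] = (0 + 7 − 2 − 8)/4 = -3/4
E[X] = (1/4)·43/6 + (3/4)·(-3/4) = 59/48 ≈ 1.229

1.229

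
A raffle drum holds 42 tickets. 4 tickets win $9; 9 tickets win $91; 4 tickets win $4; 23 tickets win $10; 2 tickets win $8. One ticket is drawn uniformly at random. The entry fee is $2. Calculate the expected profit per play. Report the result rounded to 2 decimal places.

$24.60

E[payout] = (4/42)·9 + (9/42)·91 + (4/42)·4 + (23/42)·10 + (2/42)·8 = 1117/42
Expected profit = 1117/42 − 2 = 1033/42 ≈ $24.60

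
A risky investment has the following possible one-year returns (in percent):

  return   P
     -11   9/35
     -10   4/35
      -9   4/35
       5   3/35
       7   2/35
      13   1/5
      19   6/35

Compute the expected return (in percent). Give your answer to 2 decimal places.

1.69

E[X] = (9/35)·(-11) + (4/35)·(-10) + (4/35)·(-9) + (3/35)·5 + (2/35)·7 + (1/5)·13 + (6/35)·19
     = 59/35 ≈ 1.69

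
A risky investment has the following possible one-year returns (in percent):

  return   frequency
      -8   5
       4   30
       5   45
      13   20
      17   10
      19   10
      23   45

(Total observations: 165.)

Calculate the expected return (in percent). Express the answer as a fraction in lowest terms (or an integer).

392/33

Total = 165, so P(return=-8) = 5/165, etc.
E[X] = (1/33)·(-8) + (2/11)·4 + (3/11)·5 + (4/33)·13 + (2/33)·17 + (2/33)·19 + (3/11)·23
     = 392/33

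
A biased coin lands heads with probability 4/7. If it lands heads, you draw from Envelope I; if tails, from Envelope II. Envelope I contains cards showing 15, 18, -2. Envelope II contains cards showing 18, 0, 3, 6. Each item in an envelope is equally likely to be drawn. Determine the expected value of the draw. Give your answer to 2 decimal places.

E[X | Envelope I] = (15 + 18 − 2)/3 = 31/3
E[X | Envelope II] = (18 + 0 + 3 + 6)/4 = 27/4
E[X] = (4/7)·31/3 + (3/7)·27/4 = 739/84 ≈ 8.80

8.80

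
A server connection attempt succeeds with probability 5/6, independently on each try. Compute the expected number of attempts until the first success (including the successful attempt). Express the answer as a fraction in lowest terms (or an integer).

For a geometric distribution, E[trials] = 1/p = 1/(5/6) = 6/5.

6/5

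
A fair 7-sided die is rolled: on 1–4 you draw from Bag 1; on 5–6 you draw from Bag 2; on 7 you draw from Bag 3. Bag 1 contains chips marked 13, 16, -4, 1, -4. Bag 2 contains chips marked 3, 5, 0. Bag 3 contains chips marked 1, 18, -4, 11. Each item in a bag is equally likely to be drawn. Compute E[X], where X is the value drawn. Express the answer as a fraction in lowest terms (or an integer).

E[X | Bag 1] = (13 + 16 − 4 + 1 − 4)/5 = 22/5
E[X | Bag 2] = (3 + 5 + 0)/3 = 8/3
E[X | Bag 3] = (1 + 18 − 4 + 11)/4 = 13/2
E[X] = (4/7)·22/5 + (2/7)·8/3 + (1/7)·13/2 = 883/210

883/210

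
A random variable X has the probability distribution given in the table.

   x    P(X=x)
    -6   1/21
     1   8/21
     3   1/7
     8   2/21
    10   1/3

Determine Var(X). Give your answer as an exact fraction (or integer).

9470/441

E[X] = (1/21)·(-6) + (8/21)·1 + (1/7)·3 + (2/21)·8 + (1/3)·10 = 97/21
E[X²] = (1/21)·36 + (8/21)·1 + (1/7)·9 + (2/21)·64 + (1/3)·100 = 899/21
Var(X) = 899/21 − (97/21)² = 9470/441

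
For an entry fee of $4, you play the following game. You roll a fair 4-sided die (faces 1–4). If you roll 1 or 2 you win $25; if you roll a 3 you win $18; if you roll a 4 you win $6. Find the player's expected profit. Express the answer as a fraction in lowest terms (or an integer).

29/2 dollars

E[payout] = (1/4)·6 + (1/4)·18 + (1/2)·25 = 37/2
Expected profit = 37/2 − 4 = 29/2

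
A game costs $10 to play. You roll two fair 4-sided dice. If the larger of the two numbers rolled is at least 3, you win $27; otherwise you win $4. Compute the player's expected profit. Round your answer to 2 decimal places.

E[payout] = (1/4)·4 + (3/4)·27 = 85/4
Expected profit = 85/4 − 10 = 45/4 ≈ $11.25

$11.25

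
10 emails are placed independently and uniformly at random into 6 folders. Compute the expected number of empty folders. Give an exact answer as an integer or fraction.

9765625/10077696

Let Xⱼ=1 if folder j is empty. P(Xⱼ=1) = ((6-1)/6)^10 = 9765625/60466176.
By linearity, E[#empty] = 6·9765625/60466176 = 9765625/10077696.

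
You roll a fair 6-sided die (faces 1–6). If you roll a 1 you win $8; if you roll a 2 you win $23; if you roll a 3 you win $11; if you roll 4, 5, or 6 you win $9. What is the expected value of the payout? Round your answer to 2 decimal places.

E[payout] = (1/6)·8 + (1/2)·9 + (1/6)·11 + (1/6)·23 = 23/2
≈ $11.50

$11.50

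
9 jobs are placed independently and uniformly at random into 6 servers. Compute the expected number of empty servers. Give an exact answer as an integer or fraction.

1953125/1679616

Let Xⱼ=1 if server j is empty. P(Xⱼ=1) = ((6-1)/6)^9 = 1953125/10077696.
By linearity, E[#empty] = 6·1953125/10077696 = 1953125/1679616.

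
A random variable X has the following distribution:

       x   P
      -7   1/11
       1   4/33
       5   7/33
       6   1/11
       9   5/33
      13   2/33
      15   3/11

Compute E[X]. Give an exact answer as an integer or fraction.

E[X] = (1/11)·(-7) + (4/33)·1 + (7/33)·5 + (1/11)·6 + (5/33)·9 + (2/33)·13 + (3/11)·15
     = 22/3

22/3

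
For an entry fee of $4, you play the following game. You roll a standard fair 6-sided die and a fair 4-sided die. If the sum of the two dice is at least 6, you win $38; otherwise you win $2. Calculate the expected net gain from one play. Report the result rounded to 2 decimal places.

E[payout] = (5/12)·2 + (7/12)·38 = 23
Expected profit = 23 − 4 = 19 ≈ $19.00

$19.00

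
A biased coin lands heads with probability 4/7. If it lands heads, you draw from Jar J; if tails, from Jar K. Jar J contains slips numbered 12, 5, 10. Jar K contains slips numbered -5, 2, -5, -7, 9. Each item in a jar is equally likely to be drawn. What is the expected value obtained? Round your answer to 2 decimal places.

4.63

E[X | Jar J] = (12 + 5 + 10)/3 = 9
E[X | Jar K] = (-5 + 2 − 5 − 7 + 9)/5 = -6/5
E[X] = (4/7)·9 + (3/7)·(-6/5) = 162/35 ≈ 4.63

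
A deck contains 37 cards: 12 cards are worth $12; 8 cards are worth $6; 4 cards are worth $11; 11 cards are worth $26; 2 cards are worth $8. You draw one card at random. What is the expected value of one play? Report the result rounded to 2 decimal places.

E[payout] = (12/37)·12 + (8/37)·6 + (4/37)·11 + (11/37)·26 + (2/37)·8 = 538/37
≈ $14.54

$14.54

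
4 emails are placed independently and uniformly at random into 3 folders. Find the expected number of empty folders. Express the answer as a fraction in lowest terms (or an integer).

Let Xⱼ=1 if folder j is empty. P(Xⱼ=1) = ((3-1)/3)^4 = 16/81.
By linearity, E[#empty] = 3·16/81 = 16/27.

16/27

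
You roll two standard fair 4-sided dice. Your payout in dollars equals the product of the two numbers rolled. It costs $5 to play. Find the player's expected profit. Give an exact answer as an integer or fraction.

5/4 dollars

Distribution of the product of the two numbers rolled: 1 w.p. 1/16, 2 w.p. 1/8, 3 w.p. 1/8, 4 w.p. 3/16, 6 w.p. 1/8, 8 w.p. 1/8, …
E[payout] = (1/16)·1 + (1/8)·2 + (1/8)·3 + (3/16)·4 + (1/8)·6 + (1/8)·8 + (1/16)·9 + (1/8)·12 + (1/16)·16 = 25/4
Expected profit = 25/4 − 5 = 5/4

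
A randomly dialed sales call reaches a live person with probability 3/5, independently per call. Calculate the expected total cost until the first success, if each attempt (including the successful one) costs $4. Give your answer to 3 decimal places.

E[#attempts] = 1/p = 5/3; E[cost] = 4·5/3 = 20/3.
≈ 6.667

$6.667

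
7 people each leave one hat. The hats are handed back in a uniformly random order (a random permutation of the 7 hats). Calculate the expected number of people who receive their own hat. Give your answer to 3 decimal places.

Let Xᵢ = 1 if person i gets their own hat. For each i, P(Xᵢ=1) = 1/7.
By linearity of expectation, E[X₁+…+X_7] = 7·(1/7) = 1.
≈ 1.000

1.000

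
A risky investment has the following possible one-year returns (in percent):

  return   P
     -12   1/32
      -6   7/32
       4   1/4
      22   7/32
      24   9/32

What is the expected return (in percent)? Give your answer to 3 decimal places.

10.875

E[X] = (1/32)·(-12) + (7/32)·(-6) + (1/4)·4 + (7/32)·22 + (9/32)·24
     = 87/8 ≈ 10.875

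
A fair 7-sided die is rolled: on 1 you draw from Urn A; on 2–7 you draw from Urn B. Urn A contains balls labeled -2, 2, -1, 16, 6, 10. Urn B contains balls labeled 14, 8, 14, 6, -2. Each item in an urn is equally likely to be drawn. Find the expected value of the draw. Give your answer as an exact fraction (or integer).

319/42

E[X | Urn A] = (-2 + 2 − 1 + 16 + 6 + 10)/6 = 31/6
E[X | Urn B] = (14 + 8 + 14 + 6 − 2)/5 = 8
E[X] = (1/7)·31/6 + (6/7)·8 = 319/42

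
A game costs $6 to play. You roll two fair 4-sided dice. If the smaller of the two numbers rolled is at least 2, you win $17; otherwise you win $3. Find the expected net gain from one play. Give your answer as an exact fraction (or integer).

39/8 dollars

E[payout] = (7/16)·3 + (9/16)·17 = 87/8
Expected profit = 87/8 − 6 = 39/8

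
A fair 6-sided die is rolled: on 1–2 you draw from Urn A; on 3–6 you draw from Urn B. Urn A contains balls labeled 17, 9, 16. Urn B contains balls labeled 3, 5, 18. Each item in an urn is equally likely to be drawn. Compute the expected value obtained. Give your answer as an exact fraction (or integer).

94/9

E[X | Urn A] = (17 + 9 + 16)/3 = 14
E[X | Urn B] = (3 + 5 + 18)/3 = 26/3
E[X] = (1/3)·14 + (2/3)·26/3 = 94/9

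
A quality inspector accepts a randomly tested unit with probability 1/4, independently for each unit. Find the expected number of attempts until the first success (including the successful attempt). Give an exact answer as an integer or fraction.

For a geometric distribution, E[trials] = 1/p = 1/(1/4) = 4.

4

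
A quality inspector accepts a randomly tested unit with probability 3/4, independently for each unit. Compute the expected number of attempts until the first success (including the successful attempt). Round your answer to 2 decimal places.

For a geometric distribution, E[trials] = 1/p = 1/(3/4) = 4/3.
≈ 1.33

1.33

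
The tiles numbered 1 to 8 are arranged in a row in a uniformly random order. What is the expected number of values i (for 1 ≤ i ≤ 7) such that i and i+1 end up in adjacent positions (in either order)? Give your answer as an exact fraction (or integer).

For each i ∈ {1,…,7}, let Xᵢ = 1 if i and i+1 are adjacent. P(Xᵢ=1) = 2·(8−1)!/8! = 2/8.
By linearity, E[ΣXᵢ] = (7)·(2/8) = 7/4.

7/4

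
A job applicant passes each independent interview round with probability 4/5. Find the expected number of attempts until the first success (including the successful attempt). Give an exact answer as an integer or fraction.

For a geometric distribution, E[trials] = 1/p = 1/(4/5) = 5/4.

5/4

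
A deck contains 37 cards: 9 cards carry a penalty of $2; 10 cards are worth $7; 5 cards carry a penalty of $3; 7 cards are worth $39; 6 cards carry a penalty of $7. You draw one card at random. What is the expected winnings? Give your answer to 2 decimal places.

$7.24

E[payout] = (9/37)·(-2) + (10/37)·7 + (5/37)·(-3) + (7/37)·39 + (6/37)·(-7) = 268/37
≈ $7.24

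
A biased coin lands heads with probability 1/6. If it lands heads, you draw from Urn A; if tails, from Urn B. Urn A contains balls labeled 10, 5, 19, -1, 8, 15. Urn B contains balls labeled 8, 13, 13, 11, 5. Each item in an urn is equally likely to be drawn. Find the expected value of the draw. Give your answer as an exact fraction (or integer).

89/9

E[X | Urn A] = (10 + 5 + 19 − 1 + 8 + 15)/6 = 28/3
E[X | Urn B] = (8 + 13 + 13 + 11 + 5)/5 = 10
E[X] = (1/6)·28/3 + (5/6)·10 = 89/9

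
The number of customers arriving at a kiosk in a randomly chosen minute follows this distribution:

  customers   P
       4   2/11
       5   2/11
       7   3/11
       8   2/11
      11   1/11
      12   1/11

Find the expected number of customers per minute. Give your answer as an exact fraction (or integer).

78/11

E[X] = (2/11)·4 + (2/11)·5 + (3/11)·7 + (2/11)·8 + (1/11)·11 + (1/11)·12
     = 78/11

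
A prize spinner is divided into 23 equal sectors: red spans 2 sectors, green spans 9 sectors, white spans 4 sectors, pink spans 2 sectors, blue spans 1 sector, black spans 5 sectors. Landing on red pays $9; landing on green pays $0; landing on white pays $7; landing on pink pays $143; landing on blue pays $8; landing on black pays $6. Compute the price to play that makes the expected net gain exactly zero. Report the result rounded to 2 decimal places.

E[payout] = (2/23)·9 + (9/23)·0 + (4/23)·7 + (2/23)·143 + (1/23)·8 + (5/23)·6 = 370/23
Fair fee = E[payout] = 370/23 ≈ $16.09

$16.09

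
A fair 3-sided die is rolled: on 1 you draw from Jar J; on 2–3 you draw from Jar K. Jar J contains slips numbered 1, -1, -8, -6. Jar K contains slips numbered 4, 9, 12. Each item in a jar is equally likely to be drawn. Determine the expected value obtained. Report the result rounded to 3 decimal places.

4.389

E[X | Jar J] = (1 − 1 − 8 − 6)/4 = -7/2
E[X | Jar K] = (4 + 9 + 12)/3 = 25/3
E[X] = (1/3)·(-7/2) + (2/3)·25/3 = 79/18 ≈ 4.389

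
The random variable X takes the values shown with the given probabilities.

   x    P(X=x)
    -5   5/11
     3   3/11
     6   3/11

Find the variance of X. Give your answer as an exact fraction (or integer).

E[X] = (5/11)·(-5) + (3/11)·3 + (3/11)·6 = 2/11
E[X²] = (5/11)·25 + (3/11)·9 + (3/11)·36 = 260/11
Var(X) = 260/11 − (2/11)² = 2856/121

2856/121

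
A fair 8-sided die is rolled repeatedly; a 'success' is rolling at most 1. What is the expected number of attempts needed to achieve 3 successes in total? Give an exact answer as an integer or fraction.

By linearity (sum of 3 independent geometric waits), E[trials] = 3/p = 3/(1/8) = 24.

24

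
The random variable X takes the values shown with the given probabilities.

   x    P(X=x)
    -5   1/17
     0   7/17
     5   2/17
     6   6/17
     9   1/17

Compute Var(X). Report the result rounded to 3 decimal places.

13.232

E[X] = (1/17)·(-5) + (7/17)·0 + (2/17)·5 + (6/17)·6 + (1/17)·9 = 50/17
E[X²] = (1/17)·25 + (7/17)·0 + (2/17)·25 + (6/17)·36 + (1/17)·81 = 372/17
Var(X) = 372/17 − (50/17)² = 3824/289 ≈ 13.232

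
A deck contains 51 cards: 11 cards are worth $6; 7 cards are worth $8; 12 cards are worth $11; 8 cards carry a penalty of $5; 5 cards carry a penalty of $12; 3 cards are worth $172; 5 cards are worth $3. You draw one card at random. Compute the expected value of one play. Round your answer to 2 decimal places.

E[payout] = (11/51)·6 + (7/51)·8 + (12/51)·11 + (8/51)·(-5) + (5/51)·(-12) + (3/51)·172 + (5/51)·3 = 685/51
≈ $13.43

$13.43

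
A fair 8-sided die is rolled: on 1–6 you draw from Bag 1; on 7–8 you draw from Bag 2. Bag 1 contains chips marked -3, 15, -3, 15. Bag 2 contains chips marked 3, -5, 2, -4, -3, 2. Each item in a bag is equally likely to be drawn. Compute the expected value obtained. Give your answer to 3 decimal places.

E[X | Bag 1] = (-3 + 15 − 3 + 15)/4 = 6
E[X | Bag 2] = (3 − 5 + 2 − 4 − 3 + 2)/6 = -5/6
E[X] = (3/4)·6 + (1/4)·(-5/6) = 103/24 ≈ 4.292

4.292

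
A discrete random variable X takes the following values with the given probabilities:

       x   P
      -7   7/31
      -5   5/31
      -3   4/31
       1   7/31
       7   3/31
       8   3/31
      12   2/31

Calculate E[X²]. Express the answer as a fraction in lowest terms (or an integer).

1138/31

E[X²] = (7/31)·49 + (5/31)·25 + (4/31)·9 + (7/31)·1 + (3/31)·49 + (3/31)·64 + (2/31)·144
     = 1138/31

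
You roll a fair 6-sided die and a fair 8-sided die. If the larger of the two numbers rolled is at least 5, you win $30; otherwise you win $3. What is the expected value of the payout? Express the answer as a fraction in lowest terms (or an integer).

$21

E[payout] = (1/3)·3 + (2/3)·30 = 21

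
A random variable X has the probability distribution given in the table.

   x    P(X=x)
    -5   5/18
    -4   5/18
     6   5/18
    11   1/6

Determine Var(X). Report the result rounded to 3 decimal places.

40.556

E[X] = (5/18)·(-5) + (5/18)·(-4) + (5/18)·6 + (1/6)·11 = 1
E[X²] = (5/18)·25 + (5/18)·16 + (5/18)·36 + (1/6)·121 = 374/9
Var(X) = 374/9 − (1)² = 365/9 ≈ 40.556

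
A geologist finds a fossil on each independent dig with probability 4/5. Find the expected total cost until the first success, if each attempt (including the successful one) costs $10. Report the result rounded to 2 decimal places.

E[#attempts] = 1/p = 5/4; E[cost] = 10·5/4 = 25/2.
≈ 12.50

$12.50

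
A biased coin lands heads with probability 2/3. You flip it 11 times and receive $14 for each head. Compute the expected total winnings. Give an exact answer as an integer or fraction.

E[#heads] = 11·2/3 = 22/3 (linearity over flips).
E[winnings] = 14·22/3 = 308/3.

308/3 dollars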